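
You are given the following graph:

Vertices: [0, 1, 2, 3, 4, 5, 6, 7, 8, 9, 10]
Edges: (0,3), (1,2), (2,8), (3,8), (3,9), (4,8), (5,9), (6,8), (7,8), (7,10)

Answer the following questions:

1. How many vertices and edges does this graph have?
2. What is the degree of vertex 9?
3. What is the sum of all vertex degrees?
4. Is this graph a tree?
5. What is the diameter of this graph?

Count: 11 vertices, 10 edges.
Vertex 9 has neighbors [3, 5], degree = 2.
Handshaking lemma: 2 * 10 = 20.
A graph is a tree iff it is connected and has exactly n-1 edges. This graph is connected (all 11 vertices in one component) and has 11-1 = 10 edges. It is a tree.
Diameter (longest shortest path) = 5.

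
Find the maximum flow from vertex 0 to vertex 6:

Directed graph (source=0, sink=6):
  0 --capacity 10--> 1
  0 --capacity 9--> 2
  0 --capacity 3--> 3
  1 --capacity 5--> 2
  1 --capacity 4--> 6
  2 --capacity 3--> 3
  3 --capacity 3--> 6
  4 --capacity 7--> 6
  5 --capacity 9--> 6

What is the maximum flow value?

Computing max flow:
  Flow on (0->1): 4/10
  Flow on (0->2): 3/9
  Flow on (1->6): 4/4
  Flow on (2->3): 3/3
  Flow on (3->6): 3/3
Maximum flow = 7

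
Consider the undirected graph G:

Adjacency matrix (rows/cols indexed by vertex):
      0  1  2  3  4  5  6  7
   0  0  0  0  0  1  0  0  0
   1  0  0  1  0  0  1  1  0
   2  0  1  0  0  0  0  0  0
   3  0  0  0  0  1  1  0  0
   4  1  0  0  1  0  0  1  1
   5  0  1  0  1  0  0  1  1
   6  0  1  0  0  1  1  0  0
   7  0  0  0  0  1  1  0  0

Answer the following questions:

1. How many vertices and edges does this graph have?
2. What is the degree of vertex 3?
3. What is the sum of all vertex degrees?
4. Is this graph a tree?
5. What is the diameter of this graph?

Count: 8 vertices, 10 edges.
Vertex 3 has neighbors [4, 5], degree = 2.
Handshaking lemma: 2 * 10 = 20.
A tree on 8 vertices has 7 edges. This graph has 10 edges (3 extra). Not a tree.
Diameter (longest shortest path) = 4.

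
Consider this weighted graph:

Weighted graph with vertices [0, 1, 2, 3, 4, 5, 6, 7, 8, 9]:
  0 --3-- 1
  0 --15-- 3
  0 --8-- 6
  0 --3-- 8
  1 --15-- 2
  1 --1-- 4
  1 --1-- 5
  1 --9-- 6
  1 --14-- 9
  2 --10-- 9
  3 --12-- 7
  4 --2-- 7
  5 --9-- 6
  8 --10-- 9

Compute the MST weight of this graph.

Applying Kruskal's algorithm (sort edges by weight, add if no cycle):
  Add (1,4) w=1
  Add (1,5) w=1
  Add (4,7) w=2
  Add (0,1) w=3
  Add (0,8) w=3
  Add (0,6) w=8
  Skip (1,6) w=9 (creates cycle)
  Skip (5,6) w=9 (creates cycle)
  Add (2,9) w=10
  Add (8,9) w=10
  Add (3,7) w=12
  Skip (1,9) w=14 (creates cycle)
  Skip (0,3) w=15 (creates cycle)
  Skip (1,2) w=15 (creates cycle)
MST weight = 50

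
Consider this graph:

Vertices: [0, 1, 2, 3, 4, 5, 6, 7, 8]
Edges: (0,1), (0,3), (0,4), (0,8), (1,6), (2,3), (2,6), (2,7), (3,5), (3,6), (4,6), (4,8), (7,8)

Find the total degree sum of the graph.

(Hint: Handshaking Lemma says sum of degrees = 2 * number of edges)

Count edges: 13 edges.
By Handshaking Lemma: sum of degrees = 2 * 13 = 26.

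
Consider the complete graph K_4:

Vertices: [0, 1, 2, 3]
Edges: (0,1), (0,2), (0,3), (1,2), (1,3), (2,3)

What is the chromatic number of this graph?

In K_4, every vertex is adjacent to every other vertex.
Each vertex needs a unique color.
Chromatic number = 4.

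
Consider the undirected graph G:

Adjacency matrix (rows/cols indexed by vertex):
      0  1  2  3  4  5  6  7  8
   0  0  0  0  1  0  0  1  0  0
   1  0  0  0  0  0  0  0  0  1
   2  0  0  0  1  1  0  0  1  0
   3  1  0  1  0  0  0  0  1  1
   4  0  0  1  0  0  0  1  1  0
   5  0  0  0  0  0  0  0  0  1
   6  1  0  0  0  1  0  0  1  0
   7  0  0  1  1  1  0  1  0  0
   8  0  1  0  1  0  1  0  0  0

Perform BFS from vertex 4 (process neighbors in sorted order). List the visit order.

BFS from vertex 4 (neighbors processed in ascending order):
Visit order: 4, 2, 6, 7, 3, 0, 8, 1, 5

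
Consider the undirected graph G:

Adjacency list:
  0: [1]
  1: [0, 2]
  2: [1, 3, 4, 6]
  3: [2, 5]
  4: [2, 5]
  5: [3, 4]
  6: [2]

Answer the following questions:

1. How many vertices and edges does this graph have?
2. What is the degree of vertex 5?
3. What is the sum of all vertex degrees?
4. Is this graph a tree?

Count: 7 vertices, 7 edges.
Vertex 5 has neighbors [3, 4], degree = 2.
Handshaking lemma: 2 * 7 = 14.
A tree on 7 vertices has 6 edges. This graph has 7 edges (1 extra). Not a tree.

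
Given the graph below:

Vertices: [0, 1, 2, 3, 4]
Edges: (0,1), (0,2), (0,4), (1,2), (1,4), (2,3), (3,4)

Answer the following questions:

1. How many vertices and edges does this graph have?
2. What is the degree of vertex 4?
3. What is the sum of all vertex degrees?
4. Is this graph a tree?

Count: 5 vertices, 7 edges.
Vertex 4 has neighbors [0, 1, 3], degree = 3.
Handshaking lemma: 2 * 7 = 14.
A tree on 5 vertices has 4 edges. This graph has 7 edges (3 extra). Not a tree.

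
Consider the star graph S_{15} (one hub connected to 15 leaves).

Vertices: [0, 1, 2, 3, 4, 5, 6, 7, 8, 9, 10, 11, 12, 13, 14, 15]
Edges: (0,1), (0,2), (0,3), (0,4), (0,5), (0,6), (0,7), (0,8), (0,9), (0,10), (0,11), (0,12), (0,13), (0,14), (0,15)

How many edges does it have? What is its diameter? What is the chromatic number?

Star graph S_{15}: the hub connects to all 15 leaves.
Edges = 15.
Diameter = 2 (any leaf to hub is 1, leaf to leaf through hub is 2).
Star graphs are bipartite (hub vs leaves), so chromatic number = 2.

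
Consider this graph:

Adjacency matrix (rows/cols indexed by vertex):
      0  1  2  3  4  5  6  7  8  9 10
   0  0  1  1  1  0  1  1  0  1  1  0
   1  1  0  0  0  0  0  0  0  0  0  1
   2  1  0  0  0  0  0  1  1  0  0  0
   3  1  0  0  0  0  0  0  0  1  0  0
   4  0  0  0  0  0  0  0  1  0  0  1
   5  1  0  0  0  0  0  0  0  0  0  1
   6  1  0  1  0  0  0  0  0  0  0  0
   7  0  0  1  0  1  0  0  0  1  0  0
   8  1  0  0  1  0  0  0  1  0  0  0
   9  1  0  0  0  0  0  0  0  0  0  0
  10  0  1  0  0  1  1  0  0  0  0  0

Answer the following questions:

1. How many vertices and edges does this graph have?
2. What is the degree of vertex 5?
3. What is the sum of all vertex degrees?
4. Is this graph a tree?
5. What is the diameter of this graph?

Count: 11 vertices, 15 edges.
Vertex 5 has neighbors [0, 10], degree = 2.
Handshaking lemma: 2 * 15 = 30.
A tree on 11 vertices has 10 edges. This graph has 15 edges (5 extra). Not a tree.
Diameter (longest shortest path) = 4.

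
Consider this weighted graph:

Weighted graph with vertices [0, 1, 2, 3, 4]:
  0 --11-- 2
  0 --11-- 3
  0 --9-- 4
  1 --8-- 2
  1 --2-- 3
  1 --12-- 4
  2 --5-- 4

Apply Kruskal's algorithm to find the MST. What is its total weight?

Applying Kruskal's algorithm (sort edges by weight, add if no cycle):
  Add (1,3) w=2
  Add (2,4) w=5
  Add (1,2) w=8
  Add (0,4) w=9
  Skip (0,3) w=11 (creates cycle)
  Skip (0,2) w=11 (creates cycle)
  Skip (1,4) w=12 (creates cycle)
MST weight = 24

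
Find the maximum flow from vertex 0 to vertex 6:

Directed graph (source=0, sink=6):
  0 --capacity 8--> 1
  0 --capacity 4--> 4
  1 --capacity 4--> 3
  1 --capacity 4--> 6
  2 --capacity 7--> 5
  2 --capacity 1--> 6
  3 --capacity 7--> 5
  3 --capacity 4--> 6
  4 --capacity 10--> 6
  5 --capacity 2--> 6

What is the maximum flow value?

Computing max flow:
  Flow on (0->1): 8/8
  Flow on (0->4): 4/4
  Flow on (1->3): 4/4
  Flow on (1->6): 4/4
  Flow on (3->6): 4/4
  Flow on (4->6): 4/10
Maximum flow = 12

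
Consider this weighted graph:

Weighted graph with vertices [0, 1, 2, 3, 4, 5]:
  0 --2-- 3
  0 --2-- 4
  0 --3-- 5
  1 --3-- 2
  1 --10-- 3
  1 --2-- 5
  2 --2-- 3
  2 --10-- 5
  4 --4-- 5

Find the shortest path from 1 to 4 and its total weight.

Using Dijkstra's algorithm from vertex 1:
Shortest path: 1 -> 5 -> 4
Total weight: 2 + 4 = 6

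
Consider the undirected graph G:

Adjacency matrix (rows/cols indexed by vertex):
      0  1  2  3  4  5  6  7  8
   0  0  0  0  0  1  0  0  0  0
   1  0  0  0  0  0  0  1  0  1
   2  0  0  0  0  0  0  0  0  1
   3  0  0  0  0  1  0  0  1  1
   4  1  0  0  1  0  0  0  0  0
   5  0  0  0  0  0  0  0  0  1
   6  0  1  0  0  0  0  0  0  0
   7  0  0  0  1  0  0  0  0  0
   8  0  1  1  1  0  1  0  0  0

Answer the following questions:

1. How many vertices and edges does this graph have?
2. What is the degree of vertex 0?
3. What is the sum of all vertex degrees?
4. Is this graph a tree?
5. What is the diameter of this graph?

Count: 9 vertices, 8 edges.
Vertex 0 has neighbors [4], degree = 1.
Handshaking lemma: 2 * 8 = 16.
A graph is a tree iff it is connected and has exactly n-1 edges. This graph is connected (all 9 vertices in one component) and has 9-1 = 8 edges. It is a tree.
Diameter (longest shortest path) = 5.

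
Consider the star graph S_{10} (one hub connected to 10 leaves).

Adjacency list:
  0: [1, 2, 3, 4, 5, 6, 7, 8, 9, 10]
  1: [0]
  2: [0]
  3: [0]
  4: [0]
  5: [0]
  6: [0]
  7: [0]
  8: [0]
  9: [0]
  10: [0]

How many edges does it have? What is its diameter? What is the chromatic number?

Star graph S_{10}: the hub connects to all 10 leaves.
Edges = 10.
Diameter = 2 (any leaf to hub is 1, leaf to leaf through hub is 2).
Star graphs are bipartite (hub vs leaves), so chromatic number = 2.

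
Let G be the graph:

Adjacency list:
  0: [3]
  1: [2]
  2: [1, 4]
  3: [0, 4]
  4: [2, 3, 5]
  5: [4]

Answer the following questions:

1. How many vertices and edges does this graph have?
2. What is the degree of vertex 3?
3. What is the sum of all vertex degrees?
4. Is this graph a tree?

Count: 6 vertices, 5 edges.
Vertex 3 has neighbors [0, 4], degree = 2.
Handshaking lemma: 2 * 5 = 10.
A graph is a tree iff it is connected and has exactly n-1 edges. This graph is connected (all 6 vertices in one component) and has 6-1 = 5 edges. It is a tree.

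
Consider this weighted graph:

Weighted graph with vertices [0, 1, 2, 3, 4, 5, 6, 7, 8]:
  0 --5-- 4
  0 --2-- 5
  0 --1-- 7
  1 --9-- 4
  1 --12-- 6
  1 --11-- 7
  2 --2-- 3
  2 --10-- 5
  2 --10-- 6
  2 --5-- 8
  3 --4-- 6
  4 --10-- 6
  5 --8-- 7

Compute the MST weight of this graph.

Applying Kruskal's algorithm (sort edges by weight, add if no cycle):
  Add (0,7) w=1
  Add (0,5) w=2
  Add (2,3) w=2
  Add (3,6) w=4
  Add (0,4) w=5
  Add (2,8) w=5
  Skip (5,7) w=8 (creates cycle)
  Add (1,4) w=9
  Skip (2,6) w=10 (creates cycle)
  Add (2,5) w=10
  Skip (4,6) w=10 (creates cycle)
  Skip (1,7) w=11 (creates cycle)
  Skip (1,6) w=12 (creates cycle)
MST weight = 38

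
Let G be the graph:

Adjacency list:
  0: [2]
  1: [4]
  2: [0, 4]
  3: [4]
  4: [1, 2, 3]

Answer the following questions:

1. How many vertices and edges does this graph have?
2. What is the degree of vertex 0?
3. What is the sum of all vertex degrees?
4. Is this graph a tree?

Count: 5 vertices, 4 edges.
Vertex 0 has neighbors [2], degree = 1.
Handshaking lemma: 2 * 4 = 8.
A graph is a tree iff it is connected and has exactly n-1 edges. This graph is connected (all 5 vertices in one component) and has 5-1 = 4 edges. It is a tree.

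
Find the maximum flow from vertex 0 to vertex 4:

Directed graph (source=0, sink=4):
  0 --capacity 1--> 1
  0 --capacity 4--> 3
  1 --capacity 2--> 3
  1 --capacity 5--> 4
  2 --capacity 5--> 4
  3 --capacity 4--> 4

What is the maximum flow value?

Computing max flow:
  Flow on (0->1): 1/1
  Flow on (0->3): 4/4
  Flow on (1->4): 1/5
  Flow on (3->4): 4/4
Maximum flow = 5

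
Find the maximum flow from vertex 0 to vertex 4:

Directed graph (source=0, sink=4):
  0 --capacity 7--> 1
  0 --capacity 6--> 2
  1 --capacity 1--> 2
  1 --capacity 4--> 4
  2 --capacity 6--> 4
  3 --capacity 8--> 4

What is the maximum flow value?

Computing max flow:
  Flow on (0->1): 5/7
  Flow on (0->2): 5/6
  Flow on (1->2): 1/1
  Flow on (1->4): 4/4
  Flow on (2->4): 6/6
Maximum flow = 10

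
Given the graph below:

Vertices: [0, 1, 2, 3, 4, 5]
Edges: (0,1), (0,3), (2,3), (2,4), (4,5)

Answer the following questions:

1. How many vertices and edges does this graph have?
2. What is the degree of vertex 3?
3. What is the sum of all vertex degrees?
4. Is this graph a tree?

Count: 6 vertices, 5 edges.
Vertex 3 has neighbors [0, 2], degree = 2.
Handshaking lemma: 2 * 5 = 10.
A graph is a tree iff it is connected and has exactly n-1 edges. This graph is connected (all 6 vertices in one component) and has 6-1 = 5 edges. It is a tree.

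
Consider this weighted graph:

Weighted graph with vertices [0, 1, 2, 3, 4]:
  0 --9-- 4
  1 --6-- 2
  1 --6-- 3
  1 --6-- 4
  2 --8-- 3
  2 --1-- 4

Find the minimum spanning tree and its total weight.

Applying Kruskal's algorithm (sort edges by weight, add if no cycle):
  Add (2,4) w=1
  Add (1,4) w=6
  Add (1,3) w=6
  Skip (1,2) w=6 (creates cycle)
  Skip (2,3) w=8 (creates cycle)
  Add (0,4) w=9
MST weight = 22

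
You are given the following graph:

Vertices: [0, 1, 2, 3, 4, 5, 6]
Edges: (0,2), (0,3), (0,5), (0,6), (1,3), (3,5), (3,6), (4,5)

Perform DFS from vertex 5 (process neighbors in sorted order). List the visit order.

DFS from vertex 5 (neighbors processed in ascending order):
Visit order: 5, 0, 2, 3, 1, 6, 4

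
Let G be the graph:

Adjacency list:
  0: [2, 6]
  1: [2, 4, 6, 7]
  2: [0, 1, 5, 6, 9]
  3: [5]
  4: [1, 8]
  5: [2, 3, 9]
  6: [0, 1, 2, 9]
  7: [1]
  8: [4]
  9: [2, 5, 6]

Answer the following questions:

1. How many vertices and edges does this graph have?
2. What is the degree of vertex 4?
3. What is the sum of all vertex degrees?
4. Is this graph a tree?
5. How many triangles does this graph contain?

Count: 10 vertices, 13 edges.
Vertex 4 has neighbors [1, 8], degree = 2.
Handshaking lemma: 2 * 13 = 26.
A tree on 10 vertices has 9 edges. This graph has 13 edges (4 extra). Not a tree.
Number of triangles = 4.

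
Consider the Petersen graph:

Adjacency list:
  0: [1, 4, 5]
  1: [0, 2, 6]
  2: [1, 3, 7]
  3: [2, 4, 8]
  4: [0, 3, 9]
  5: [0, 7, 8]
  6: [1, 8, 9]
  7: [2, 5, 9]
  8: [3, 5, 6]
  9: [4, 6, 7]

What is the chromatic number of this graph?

The Petersen graph contains odd cycles (e.g. the outer 5-cycle), so chi >= 3.
A proper 3-coloring exists (it is a well-known 3-chromatic graph).
Chromatic number = 3.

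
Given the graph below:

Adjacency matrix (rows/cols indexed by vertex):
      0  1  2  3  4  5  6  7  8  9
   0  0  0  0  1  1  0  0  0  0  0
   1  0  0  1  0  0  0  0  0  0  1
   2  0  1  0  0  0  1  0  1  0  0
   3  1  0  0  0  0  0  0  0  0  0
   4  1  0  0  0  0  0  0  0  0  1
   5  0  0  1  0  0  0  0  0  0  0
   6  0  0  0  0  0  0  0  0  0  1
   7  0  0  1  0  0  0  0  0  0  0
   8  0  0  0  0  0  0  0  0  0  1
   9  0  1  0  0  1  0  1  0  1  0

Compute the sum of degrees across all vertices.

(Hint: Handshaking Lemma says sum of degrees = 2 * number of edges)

Count edges: 9 edges.
By Handshaking Lemma: sum of degrees = 2 * 9 = 18.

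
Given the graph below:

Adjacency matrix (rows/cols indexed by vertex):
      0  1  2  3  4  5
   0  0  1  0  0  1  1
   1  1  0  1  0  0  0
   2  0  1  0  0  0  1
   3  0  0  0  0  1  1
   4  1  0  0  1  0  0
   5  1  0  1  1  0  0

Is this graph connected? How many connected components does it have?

Checking connectivity: the graph has 1 connected component(s).
All vertices are reachable from each other. The graph IS connected.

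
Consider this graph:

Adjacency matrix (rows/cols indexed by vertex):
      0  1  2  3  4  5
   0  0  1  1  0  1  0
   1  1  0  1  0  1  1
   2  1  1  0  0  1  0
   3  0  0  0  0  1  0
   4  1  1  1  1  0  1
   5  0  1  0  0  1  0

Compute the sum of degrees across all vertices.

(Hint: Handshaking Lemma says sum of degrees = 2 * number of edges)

Count edges: 9 edges.
By Handshaking Lemma: sum of degrees = 2 * 9 = 18.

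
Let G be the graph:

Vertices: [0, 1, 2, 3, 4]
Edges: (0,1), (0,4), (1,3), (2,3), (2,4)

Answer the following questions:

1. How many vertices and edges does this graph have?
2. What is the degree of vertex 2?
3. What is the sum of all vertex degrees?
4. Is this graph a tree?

Count: 5 vertices, 5 edges.
Vertex 2 has neighbors [3, 4], degree = 2.
Handshaking lemma: 2 * 5 = 10.
A tree on 5 vertices has 4 edges. This graph has 5 edges (1 extra). Not a tree.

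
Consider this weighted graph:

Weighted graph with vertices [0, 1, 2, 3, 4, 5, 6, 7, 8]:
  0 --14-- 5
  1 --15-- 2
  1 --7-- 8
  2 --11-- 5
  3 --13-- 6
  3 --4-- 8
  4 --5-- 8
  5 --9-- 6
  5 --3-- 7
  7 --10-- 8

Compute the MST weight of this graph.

Applying Kruskal's algorithm (sort edges by weight, add if no cycle):
  Add (5,7) w=3
  Add (3,8) w=4
  Add (4,8) w=5
  Add (1,8) w=7
  Add (5,6) w=9
  Add (7,8) w=10
  Add (2,5) w=11
  Skip (3,6) w=13 (creates cycle)
  Add (0,5) w=14
  Skip (1,2) w=15 (creates cycle)
MST weight = 63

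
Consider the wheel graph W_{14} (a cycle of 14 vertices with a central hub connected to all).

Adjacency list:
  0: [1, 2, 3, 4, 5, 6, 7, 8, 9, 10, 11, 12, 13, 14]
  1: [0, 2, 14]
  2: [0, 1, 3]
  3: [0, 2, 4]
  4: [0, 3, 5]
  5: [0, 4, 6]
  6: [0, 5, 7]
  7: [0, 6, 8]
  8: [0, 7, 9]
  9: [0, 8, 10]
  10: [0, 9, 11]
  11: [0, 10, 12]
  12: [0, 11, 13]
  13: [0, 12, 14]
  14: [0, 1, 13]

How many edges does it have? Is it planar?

Wheel graph W_{14}: 14 cycle edges + 14 spoke edges = 28 edges.
Total vertices: 15.
The graph is planar.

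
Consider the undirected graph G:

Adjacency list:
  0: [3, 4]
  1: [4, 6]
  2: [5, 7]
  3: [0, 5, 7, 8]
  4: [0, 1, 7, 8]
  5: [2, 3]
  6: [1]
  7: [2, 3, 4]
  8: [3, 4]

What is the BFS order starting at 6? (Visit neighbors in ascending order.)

BFS from vertex 6 (neighbors processed in ascending order):
Visit order: 6, 1, 4, 0, 7, 8, 3, 2, 5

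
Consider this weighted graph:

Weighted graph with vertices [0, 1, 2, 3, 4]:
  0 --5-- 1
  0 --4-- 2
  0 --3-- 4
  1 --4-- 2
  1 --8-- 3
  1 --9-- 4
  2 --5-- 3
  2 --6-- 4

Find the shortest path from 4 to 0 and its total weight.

Using Dijkstra's algorithm from vertex 4:
Shortest path: 4 -> 0
Total weight: 3 = 3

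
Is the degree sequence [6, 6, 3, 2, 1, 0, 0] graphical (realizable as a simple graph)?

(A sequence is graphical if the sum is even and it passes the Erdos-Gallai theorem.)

Sum of degrees = 18. Sum is even but fails Erdos-Gallai. The sequence is NOT graphical.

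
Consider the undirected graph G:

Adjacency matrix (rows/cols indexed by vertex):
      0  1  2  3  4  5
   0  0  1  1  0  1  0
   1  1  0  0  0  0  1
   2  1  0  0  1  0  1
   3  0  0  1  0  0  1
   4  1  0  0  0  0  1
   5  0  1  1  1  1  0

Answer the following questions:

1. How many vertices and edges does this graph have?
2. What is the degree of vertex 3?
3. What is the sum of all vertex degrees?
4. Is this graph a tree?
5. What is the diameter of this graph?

Count: 6 vertices, 8 edges.
Vertex 3 has neighbors [2, 5], degree = 2.
Handshaking lemma: 2 * 8 = 16.
A tree on 6 vertices has 5 edges. This graph has 8 edges (3 extra). Not a tree.
Diameter (longest shortest path) = 2.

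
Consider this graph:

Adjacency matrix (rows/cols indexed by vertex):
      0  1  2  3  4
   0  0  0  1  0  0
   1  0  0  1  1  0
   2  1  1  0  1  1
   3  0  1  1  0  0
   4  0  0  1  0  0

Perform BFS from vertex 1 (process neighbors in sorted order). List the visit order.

BFS from vertex 1 (neighbors processed in ascending order):
Visit order: 1, 2, 3, 0, 4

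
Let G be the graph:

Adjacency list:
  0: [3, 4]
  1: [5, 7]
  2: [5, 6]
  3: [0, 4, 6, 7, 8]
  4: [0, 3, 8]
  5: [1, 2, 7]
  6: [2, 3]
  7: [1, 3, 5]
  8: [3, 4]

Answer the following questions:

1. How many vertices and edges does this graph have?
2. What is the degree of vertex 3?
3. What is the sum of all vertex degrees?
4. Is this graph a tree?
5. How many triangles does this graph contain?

Count: 9 vertices, 12 edges.
Vertex 3 has neighbors [0, 4, 6, 7, 8], degree = 5.
Handshaking lemma: 2 * 12 = 24.
A tree on 9 vertices has 8 edges. This graph has 12 edges (4 extra). Not a tree.
Number of triangles = 3.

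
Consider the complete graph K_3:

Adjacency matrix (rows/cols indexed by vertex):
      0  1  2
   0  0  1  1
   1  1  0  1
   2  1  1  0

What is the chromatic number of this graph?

In K_3, every vertex is adjacent to every other vertex.
Each vertex needs a unique color.
Chromatic number = 3.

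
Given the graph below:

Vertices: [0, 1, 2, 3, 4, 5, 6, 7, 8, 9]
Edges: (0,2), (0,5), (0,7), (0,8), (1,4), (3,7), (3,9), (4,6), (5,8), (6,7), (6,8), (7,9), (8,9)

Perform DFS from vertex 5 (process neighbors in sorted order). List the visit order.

DFS from vertex 5 (neighbors processed in ascending order):
Visit order: 5, 0, 2, 7, 3, 9, 8, 6, 4, 1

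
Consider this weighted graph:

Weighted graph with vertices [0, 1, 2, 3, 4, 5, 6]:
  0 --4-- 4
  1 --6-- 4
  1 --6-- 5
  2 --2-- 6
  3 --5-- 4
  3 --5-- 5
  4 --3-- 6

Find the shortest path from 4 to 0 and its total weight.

Using Dijkstra's algorithm from vertex 4:
Shortest path: 4 -> 0
Total weight: 4 = 4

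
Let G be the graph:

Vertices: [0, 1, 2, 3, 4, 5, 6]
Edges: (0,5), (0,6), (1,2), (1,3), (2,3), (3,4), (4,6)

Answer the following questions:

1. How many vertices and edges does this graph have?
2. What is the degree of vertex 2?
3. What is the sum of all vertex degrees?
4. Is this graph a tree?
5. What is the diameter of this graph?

Count: 7 vertices, 7 edges.
Vertex 2 has neighbors [1, 3], degree = 2.
Handshaking lemma: 2 * 7 = 14.
A tree on 7 vertices has 6 edges. This graph has 7 edges (1 extra). Not a tree.
Diameter (longest shortest path) = 5.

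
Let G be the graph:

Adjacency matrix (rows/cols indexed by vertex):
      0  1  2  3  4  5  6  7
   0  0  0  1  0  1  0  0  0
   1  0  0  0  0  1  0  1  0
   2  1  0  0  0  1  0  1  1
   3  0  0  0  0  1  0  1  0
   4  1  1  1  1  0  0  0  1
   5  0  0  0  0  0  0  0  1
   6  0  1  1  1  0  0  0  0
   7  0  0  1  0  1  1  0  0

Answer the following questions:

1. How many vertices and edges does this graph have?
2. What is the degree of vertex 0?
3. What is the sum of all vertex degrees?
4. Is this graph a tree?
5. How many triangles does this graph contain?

Count: 8 vertices, 11 edges.
Vertex 0 has neighbors [2, 4], degree = 2.
Handshaking lemma: 2 * 11 = 22.
A tree on 8 vertices has 7 edges. This graph has 11 edges (4 extra). Not a tree.
Number of triangles = 2.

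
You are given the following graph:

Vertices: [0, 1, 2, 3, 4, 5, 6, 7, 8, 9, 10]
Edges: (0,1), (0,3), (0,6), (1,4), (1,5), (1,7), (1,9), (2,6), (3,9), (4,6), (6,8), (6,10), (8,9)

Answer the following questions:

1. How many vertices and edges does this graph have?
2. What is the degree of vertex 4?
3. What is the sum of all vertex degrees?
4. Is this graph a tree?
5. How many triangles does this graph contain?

Count: 11 vertices, 13 edges.
Vertex 4 has neighbors [1, 6], degree = 2.
Handshaking lemma: 2 * 13 = 26.
A tree on 11 vertices has 10 edges. This graph has 13 edges (3 extra). Not a tree.
Number of triangles = 0.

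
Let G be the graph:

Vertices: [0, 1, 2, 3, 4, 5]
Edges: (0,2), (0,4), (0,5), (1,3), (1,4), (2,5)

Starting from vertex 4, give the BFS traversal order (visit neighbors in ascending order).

BFS from vertex 4 (neighbors processed in ascending order):
Visit order: 4, 0, 1, 2, 5, 3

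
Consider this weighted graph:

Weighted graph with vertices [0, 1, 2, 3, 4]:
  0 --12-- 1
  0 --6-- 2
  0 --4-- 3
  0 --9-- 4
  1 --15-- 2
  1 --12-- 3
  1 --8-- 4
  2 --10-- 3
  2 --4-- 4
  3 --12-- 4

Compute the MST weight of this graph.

Applying Kruskal's algorithm (sort edges by weight, add if no cycle):
  Add (0,3) w=4
  Add (2,4) w=4
  Add (0,2) w=6
  Add (1,4) w=8
  Skip (0,4) w=9 (creates cycle)
  Skip (2,3) w=10 (creates cycle)
  Skip (0,1) w=12 (creates cycle)
  Skip (1,3) w=12 (creates cycle)
  Skip (3,4) w=12 (creates cycle)
  Skip (1,2) w=15 (creates cycle)
MST weight = 22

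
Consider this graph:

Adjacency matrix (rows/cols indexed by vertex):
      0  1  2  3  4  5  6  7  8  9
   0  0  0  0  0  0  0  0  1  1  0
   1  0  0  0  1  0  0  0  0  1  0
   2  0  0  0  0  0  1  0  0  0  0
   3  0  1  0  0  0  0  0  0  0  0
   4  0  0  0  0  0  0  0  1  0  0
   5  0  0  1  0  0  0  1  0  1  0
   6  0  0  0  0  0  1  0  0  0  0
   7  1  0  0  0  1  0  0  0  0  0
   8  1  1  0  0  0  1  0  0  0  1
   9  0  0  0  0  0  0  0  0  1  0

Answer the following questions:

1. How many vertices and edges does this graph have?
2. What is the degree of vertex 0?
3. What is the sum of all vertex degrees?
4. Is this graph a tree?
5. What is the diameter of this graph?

Count: 10 vertices, 9 edges.
Vertex 0 has neighbors [7, 8], degree = 2.
Handshaking lemma: 2 * 9 = 18.
A graph is a tree iff it is connected and has exactly n-1 edges. This graph is connected (all 10 vertices in one component) and has 10-1 = 9 edges. It is a tree.
Diameter (longest shortest path) = 5.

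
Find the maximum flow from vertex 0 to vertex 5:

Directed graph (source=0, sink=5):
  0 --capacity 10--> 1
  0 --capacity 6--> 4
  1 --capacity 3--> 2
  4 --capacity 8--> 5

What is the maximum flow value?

Computing max flow:
  Flow on (0->4): 6/6
  Flow on (4->5): 6/8
Maximum flow = 6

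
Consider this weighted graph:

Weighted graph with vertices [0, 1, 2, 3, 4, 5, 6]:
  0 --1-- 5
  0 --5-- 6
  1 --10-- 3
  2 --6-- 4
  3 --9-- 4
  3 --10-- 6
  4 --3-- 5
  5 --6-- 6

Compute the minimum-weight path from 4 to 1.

Using Dijkstra's algorithm from vertex 4:
Shortest path: 4 -> 3 -> 1
Total weight: 9 + 10 = 19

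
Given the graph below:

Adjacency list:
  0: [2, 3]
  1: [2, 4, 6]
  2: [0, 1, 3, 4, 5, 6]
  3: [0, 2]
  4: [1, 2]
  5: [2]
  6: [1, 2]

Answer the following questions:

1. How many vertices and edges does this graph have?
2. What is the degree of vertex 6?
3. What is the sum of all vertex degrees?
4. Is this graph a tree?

Count: 7 vertices, 9 edges.
Vertex 6 has neighbors [1, 2], degree = 2.
Handshaking lemma: 2 * 9 = 18.
A tree on 7 vertices has 6 edges. This graph has 9 edges (3 extra). Not a tree.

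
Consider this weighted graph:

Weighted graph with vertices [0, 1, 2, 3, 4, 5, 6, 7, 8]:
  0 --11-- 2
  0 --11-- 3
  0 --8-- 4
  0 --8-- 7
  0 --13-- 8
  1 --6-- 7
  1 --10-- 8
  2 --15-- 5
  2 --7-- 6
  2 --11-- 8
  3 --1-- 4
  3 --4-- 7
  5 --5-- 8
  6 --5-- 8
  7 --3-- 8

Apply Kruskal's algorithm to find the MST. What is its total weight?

Applying Kruskal's algorithm (sort edges by weight, add if no cycle):
  Add (3,4) w=1
  Add (7,8) w=3
  Add (3,7) w=4
  Add (5,8) w=5
  Add (6,8) w=5
  Add (1,7) w=6
  Add (2,6) w=7
  Add (0,7) w=8
  Skip (0,4) w=8 (creates cycle)
  Skip (1,8) w=10 (creates cycle)
  Skip (0,2) w=11 (creates cycle)
  Skip (0,3) w=11 (creates cycle)
  Skip (2,8) w=11 (creates cycle)
  Skip (0,8) w=13 (creates cycle)
  Skip (2,5) w=15 (creates cycle)
MST weight = 39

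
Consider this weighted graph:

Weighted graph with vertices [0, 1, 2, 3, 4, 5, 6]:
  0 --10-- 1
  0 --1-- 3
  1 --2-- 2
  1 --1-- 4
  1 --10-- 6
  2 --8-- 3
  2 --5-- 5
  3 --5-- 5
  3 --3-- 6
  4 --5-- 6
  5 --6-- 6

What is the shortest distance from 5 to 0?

Using Dijkstra's algorithm from vertex 5:
Shortest path: 5 -> 3 -> 0
Total weight: 5 + 1 = 6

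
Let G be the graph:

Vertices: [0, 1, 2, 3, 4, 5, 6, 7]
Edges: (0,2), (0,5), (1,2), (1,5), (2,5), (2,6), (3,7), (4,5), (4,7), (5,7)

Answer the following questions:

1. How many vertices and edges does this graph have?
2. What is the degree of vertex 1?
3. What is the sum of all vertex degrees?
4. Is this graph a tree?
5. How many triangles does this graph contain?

Count: 8 vertices, 10 edges.
Vertex 1 has neighbors [2, 5], degree = 2.
Handshaking lemma: 2 * 10 = 20.
A tree on 8 vertices has 7 edges. This graph has 10 edges (3 extra). Not a tree.
Number of triangles = 3.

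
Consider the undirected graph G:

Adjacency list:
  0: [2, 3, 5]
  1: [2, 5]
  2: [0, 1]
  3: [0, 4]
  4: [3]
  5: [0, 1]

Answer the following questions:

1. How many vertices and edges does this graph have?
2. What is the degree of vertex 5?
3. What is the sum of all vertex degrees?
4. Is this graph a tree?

Count: 6 vertices, 6 edges.
Vertex 5 has neighbors [0, 1], degree = 2.
Handshaking lemma: 2 * 6 = 12.
A tree on 6 vertices has 5 edges. This graph has 6 edges (1 extra). Not a tree.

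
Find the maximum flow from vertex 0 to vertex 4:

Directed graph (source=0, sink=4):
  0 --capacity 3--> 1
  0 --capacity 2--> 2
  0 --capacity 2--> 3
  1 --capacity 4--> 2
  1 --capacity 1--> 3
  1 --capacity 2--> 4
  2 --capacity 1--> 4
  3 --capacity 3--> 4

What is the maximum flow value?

Computing max flow:
  Flow on (0->1): 3/3
  Flow on (0->2): 1/2
  Flow on (0->3): 2/2
  Flow on (1->3): 1/1
  Flow on (1->4): 2/2
  Flow on (2->4): 1/1
  Flow on (3->4): 3/3
Maximum flow = 6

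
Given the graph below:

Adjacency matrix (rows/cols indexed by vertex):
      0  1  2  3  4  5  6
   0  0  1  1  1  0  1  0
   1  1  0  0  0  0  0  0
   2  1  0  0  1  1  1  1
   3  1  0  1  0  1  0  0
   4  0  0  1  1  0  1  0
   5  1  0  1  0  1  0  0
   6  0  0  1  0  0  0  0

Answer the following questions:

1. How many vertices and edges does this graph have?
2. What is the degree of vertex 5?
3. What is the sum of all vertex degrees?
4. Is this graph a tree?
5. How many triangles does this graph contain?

Count: 7 vertices, 10 edges.
Vertex 5 has neighbors [0, 2, 4], degree = 3.
Handshaking lemma: 2 * 10 = 20.
A tree on 7 vertices has 6 edges. This graph has 10 edges (4 extra). Not a tree.
Number of triangles = 4.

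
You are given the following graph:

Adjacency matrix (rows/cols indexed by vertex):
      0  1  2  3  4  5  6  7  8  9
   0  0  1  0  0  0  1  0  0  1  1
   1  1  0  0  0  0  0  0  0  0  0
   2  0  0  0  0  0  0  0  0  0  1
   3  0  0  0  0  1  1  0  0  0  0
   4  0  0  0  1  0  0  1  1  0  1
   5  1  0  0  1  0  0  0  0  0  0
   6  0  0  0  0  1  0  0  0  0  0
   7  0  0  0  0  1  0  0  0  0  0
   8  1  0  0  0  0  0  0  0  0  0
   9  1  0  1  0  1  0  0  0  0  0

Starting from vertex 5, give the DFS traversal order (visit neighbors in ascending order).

DFS from vertex 5 (neighbors processed in ascending order):
Visit order: 5, 0, 1, 8, 9, 2, 4, 3, 6, 7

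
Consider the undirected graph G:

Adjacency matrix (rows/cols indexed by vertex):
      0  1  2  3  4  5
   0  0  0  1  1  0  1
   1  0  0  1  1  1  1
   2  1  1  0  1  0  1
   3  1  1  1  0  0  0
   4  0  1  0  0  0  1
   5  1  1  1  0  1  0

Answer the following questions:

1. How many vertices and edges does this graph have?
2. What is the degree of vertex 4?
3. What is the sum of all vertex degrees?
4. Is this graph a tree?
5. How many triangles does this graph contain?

Count: 6 vertices, 10 edges.
Vertex 4 has neighbors [1, 5], degree = 2.
Handshaking lemma: 2 * 10 = 20.
A tree on 6 vertices has 5 edges. This graph has 10 edges (5 extra). Not a tree.
Number of triangles = 5.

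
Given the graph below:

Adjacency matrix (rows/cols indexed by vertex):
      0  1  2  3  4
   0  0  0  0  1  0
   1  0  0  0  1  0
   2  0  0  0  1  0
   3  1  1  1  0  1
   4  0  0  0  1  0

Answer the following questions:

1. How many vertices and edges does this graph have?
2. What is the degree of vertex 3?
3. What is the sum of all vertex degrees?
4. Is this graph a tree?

Count: 5 vertices, 4 edges.
Vertex 3 has neighbors [0, 1, 2, 4], degree = 4.
Handshaking lemma: 2 * 4 = 8.
A graph is a tree iff it is connected and has exactly n-1 edges. This graph is connected (all 5 vertices in one component) and has 5-1 = 4 edges. It is a tree.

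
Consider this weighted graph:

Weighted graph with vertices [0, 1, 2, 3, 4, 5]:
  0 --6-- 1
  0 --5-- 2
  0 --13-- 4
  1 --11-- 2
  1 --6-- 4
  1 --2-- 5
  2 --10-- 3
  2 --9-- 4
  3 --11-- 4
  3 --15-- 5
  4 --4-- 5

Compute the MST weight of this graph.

Applying Kruskal's algorithm (sort edges by weight, add if no cycle):
  Add (1,5) w=2
  Add (4,5) w=4
  Add (0,2) w=5
  Add (0,1) w=6
  Skip (1,4) w=6 (creates cycle)
  Skip (2,4) w=9 (creates cycle)
  Add (2,3) w=10
  Skip (1,2) w=11 (creates cycle)
  Skip (3,4) w=11 (creates cycle)
  Skip (0,4) w=13 (creates cycle)
  Skip (3,5) w=15 (creates cycle)
MST weight = 27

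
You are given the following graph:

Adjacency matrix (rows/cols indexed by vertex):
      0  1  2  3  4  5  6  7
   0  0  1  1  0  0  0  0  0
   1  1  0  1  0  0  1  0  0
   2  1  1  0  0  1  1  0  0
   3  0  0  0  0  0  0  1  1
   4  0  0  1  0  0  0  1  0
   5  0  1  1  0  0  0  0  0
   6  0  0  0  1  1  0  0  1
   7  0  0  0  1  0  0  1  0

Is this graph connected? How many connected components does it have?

Checking connectivity: the graph has 1 connected component(s).
All vertices are reachable from each other. The graph IS connected.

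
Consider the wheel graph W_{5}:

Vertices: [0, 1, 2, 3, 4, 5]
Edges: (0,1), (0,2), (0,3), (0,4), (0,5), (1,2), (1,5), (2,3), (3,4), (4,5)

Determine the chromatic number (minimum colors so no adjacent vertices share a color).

W_{5} = C_{5} plus a hub adjacent to every cycle vertex.
The outer cycle needs 3 colors (odd cycle); the hub is adjacent to all of them so needs a fresh color.
Chromatic number = 3 + 1 = 4.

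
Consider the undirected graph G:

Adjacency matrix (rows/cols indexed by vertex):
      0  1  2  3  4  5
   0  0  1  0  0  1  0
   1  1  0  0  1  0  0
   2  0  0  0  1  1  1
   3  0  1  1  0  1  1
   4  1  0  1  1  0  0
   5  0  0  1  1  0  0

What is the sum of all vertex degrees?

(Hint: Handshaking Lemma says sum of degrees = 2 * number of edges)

Count edges: 8 edges.
By Handshaking Lemma: sum of degrees = 2 * 8 = 16.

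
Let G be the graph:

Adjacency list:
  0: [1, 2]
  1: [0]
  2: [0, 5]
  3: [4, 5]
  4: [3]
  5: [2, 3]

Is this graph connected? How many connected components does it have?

Checking connectivity: the graph has 1 connected component(s).
All vertices are reachable from each other. The graph IS connected.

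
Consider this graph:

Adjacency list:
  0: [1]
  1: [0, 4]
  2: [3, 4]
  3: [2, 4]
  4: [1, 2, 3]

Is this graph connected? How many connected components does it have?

Checking connectivity: the graph has 1 connected component(s).
All vertices are reachable from each other. The graph IS connected.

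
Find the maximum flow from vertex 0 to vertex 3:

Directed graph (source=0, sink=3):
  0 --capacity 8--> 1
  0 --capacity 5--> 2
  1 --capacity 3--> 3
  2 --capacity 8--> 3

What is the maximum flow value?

Computing max flow:
  Flow on (0->1): 3/8
  Flow on (0->2): 5/5
  Flow on (1->3): 3/3
  Flow on (2->3): 5/8
Maximum flow = 8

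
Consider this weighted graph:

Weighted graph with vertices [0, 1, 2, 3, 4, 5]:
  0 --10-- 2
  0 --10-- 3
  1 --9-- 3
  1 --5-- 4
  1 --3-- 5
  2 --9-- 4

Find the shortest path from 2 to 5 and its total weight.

Using Dijkstra's algorithm from vertex 2:
Shortest path: 2 -> 4 -> 1 -> 5
Total weight: 9 + 5 + 3 = 17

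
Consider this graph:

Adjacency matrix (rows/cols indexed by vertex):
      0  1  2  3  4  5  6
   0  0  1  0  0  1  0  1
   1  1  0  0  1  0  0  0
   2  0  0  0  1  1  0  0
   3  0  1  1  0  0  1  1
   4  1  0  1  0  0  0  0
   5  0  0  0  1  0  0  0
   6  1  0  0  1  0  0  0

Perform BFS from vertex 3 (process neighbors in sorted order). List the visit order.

BFS from vertex 3 (neighbors processed in ascending order):
Visit order: 3, 1, 2, 5, 6, 0, 4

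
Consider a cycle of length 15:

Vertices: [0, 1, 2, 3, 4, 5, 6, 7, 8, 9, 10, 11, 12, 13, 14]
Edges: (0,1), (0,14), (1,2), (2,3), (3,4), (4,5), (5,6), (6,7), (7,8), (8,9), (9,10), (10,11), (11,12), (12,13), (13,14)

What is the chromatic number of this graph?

This is an odd cycle (C_15). Odd cycles are not bipartite (any 2-coloring forces two adjacent vertices to match), and 3 colors suffice.
Chromatic number = 3.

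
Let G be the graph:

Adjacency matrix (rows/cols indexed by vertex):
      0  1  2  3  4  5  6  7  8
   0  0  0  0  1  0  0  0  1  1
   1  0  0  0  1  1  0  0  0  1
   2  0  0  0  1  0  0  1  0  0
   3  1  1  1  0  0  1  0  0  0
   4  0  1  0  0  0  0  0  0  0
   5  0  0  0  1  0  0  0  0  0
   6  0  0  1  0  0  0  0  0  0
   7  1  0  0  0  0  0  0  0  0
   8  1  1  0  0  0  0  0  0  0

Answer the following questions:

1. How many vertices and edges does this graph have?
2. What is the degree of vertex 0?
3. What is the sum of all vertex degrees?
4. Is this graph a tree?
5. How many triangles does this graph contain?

Count: 9 vertices, 9 edges.
Vertex 0 has neighbors [3, 7, 8], degree = 3.
Handshaking lemma: 2 * 9 = 18.
A tree on 9 vertices has 8 edges. This graph has 9 edges (1 extra). Not a tree.
Number of triangles = 0.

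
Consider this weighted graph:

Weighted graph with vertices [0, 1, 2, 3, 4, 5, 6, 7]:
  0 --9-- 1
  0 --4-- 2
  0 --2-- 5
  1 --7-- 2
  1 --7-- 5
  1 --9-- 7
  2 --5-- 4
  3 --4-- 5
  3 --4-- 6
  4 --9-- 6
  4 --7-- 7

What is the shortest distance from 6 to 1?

Using Dijkstra's algorithm from vertex 6:
Shortest path: 6 -> 3 -> 5 -> 1
Total weight: 4 + 4 + 7 = 15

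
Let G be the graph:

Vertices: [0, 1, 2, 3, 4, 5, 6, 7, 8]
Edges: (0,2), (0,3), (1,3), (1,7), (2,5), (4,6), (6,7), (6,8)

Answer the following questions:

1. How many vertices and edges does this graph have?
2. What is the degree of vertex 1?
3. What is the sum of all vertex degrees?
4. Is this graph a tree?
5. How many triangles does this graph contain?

Count: 9 vertices, 8 edges.
Vertex 1 has neighbors [3, 7], degree = 2.
Handshaking lemma: 2 * 8 = 16.
A graph is a tree iff it is connected and has exactly n-1 edges. This graph is connected (all 9 vertices in one component) and has 9-1 = 8 edges. It is a tree.
Number of triangles = 0.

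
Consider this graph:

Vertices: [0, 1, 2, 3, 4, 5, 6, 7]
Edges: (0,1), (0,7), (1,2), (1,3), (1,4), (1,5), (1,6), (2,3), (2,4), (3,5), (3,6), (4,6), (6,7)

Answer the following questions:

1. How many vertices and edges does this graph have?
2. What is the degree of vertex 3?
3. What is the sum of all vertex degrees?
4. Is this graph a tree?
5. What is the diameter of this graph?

Count: 8 vertices, 13 edges.
Vertex 3 has neighbors [1, 2, 5, 6], degree = 4.
Handshaking lemma: 2 * 13 = 26.
A tree on 8 vertices has 7 edges. This graph has 13 edges (6 extra). Not a tree.
Diameter (longest shortest path) = 3.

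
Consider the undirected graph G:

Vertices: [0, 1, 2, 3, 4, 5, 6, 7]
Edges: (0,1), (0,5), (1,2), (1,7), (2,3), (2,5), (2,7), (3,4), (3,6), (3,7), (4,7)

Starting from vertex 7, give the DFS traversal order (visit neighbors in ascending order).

DFS from vertex 7 (neighbors processed in ascending order):
Visit order: 7, 1, 0, 5, 2, 3, 4, 6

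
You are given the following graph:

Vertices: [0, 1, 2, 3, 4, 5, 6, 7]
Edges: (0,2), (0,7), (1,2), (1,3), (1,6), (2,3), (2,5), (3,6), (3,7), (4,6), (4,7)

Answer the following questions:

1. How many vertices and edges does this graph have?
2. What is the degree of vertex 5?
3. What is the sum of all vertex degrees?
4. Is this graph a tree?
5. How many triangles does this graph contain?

Count: 8 vertices, 11 edges.
Vertex 5 has neighbors [2], degree = 1.
Handshaking lemma: 2 * 11 = 22.
A tree on 8 vertices has 7 edges. This graph has 11 edges (4 extra). Not a tree.
Number of triangles = 2.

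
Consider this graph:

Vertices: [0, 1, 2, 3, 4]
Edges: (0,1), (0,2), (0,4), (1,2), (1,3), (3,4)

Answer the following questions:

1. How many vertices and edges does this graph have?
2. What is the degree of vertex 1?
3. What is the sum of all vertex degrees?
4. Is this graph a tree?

Count: 5 vertices, 6 edges.
Vertex 1 has neighbors [0, 2, 3], degree = 3.
Handshaking lemma: 2 * 6 = 12.
A tree on 5 vertices has 4 edges. This graph has 6 edges (2 extra). Not a tree.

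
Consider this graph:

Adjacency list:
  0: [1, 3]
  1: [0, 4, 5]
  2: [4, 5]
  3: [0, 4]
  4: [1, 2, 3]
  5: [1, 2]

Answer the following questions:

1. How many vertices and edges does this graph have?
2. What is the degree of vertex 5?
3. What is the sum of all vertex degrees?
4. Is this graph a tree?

Count: 6 vertices, 7 edges.
Vertex 5 has neighbors [1, 2], degree = 2.
Handshaking lemma: 2 * 7 = 14.
A tree on 6 vertices has 5 edges. This graph has 7 edges (2 extra). Not a tree.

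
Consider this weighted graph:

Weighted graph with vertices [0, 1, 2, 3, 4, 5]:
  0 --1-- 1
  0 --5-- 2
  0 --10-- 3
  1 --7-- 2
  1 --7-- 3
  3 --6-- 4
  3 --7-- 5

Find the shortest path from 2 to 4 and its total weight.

Using Dijkstra's algorithm from vertex 2:
Shortest path: 2 -> 0 -> 1 -> 3 -> 4
Total weight: 5 + 1 + 7 + 6 = 19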